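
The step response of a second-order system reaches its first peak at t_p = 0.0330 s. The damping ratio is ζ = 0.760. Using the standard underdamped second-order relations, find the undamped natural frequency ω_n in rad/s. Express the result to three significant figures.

ω_n ≈ 146 rad/s

Peak time t_p = π/ω_d, so ω_d = π/t_p = π/0.0330 = 95.2 rad/s.
ω_n = ω_d/√(1−ζ²) = 95.2/√0.422 = 146 rad/s.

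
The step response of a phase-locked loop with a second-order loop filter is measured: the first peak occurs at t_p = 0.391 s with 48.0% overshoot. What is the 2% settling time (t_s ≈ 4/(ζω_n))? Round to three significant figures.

t_s ≈ 2.13 s

ζ from %OS: ζ = |ln 0.480|/√(π²+ln²0.480) = 0.228.
t_p = π/ω_d ⇒ ω_d = 8.03 rad/s; then ω_n = ω_d/√(1−ζ²) = 8.25 rad/s.
t_s ≈ 4/(ζω_n) = 4/(0.228·8.25) = 2.13 s.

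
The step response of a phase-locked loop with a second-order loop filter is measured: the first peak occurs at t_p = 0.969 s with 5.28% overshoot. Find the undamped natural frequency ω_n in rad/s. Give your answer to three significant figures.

The overshoot fixes ζ = −ln(OS)/√(π²+ln²(OS)) = 0.683.
From t_p = π/ω_d, ω_d = π/0.969 = 3.24 rad/s, so ω_n = ω_d/√(1−ζ²) = 4.44 rad/s.

ω_n ≈ 4.44 rad/s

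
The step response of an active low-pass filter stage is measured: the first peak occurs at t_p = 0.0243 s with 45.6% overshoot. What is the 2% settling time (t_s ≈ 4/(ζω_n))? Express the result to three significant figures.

t_s ≈ 0.124 s

The overshoot fixes ζ = −ln(OS)/√(π²+ln²(OS)) = 0.242.
From t_p = π/ω_d, ω_d = π/0.0243 = 129 rad/s, so ω_n = ω_d/√(1−ζ²) = 133 rad/s.
t_s ≈ 4/(ζω_n) = 4/(0.242·133) = 0.124 s.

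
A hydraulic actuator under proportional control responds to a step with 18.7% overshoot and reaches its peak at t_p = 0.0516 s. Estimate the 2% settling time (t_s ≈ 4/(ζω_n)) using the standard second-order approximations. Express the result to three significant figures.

t_s ≈ 0.123 s

The overshoot fixes ζ = −ln(OS)/√(π²+ln²(OS)) = 0.471.
t_p = π/ω_d ⇒ ω_d = 60.9 rad/s; then ω_n = ω_d/√(1−ζ²) = 69.0 rad/s.
t_s ≈ 4/(ζω_n) = 4/(0.471·69.0) = 0.123 s.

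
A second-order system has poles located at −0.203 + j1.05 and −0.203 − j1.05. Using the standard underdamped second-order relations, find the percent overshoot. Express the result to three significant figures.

%OS ≈ 54.5%

|pole| = ω_n = √(0.203² + 1.05²) = 1.07 rad/s; ζ = cos θ = σ/ω_n = 0.190.
%OS = 100 e^{−πζ/√(1−ζ²)} with ζ = 0.190 gives 54.5%.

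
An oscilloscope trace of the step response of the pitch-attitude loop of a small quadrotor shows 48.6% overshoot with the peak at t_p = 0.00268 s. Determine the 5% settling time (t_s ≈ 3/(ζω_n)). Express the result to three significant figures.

From the overshoot, ζ = −ln(OS)/√(π²+ln²(OS)) = 0.224.
t_p = π/ω_d ⇒ ω_d = 1170 rad/s; then ω_n = ω_d/√(1−ζ²) = 1200 rad/s.
t_s ≈ 3/(ζω_n) = 3/(0.224·1200) = 0.0111 s.

t_s ≈ 0.0111 s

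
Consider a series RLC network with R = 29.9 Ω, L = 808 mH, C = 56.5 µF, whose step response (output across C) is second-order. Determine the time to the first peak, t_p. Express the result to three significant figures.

t_p ≈ 0.0214 s

For a series RLC circuit (capacitor voltage as output), ω_n = 1/√(LC) = 1/√(808 mH · 56.5 µF) = 148 rad/s.
ζ = (R/2)·√(C/L) = (29.9/2)·√(56.5 µF/808 mH) = 0.125.
ω_d = 148·√(1 − 0.125²) = 147 rad/s. t_p = π/ω_d = 0.0214 s.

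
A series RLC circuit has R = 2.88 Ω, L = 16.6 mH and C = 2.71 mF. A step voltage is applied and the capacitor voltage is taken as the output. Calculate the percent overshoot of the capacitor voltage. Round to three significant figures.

%OS ≈ 10.6%

For a series RLC circuit (capacitor voltage as output), ω_n = 1/√(LC) = 1/√(16.6 mH · 2.71 mF) = 149 rad/s.
ζ = (R/2)·√(C/L) = (2.88/2)·√(2.71 mF/16.6 mH) = 0.582.
%OS = 100·exp(−πζ/√(1−ζ²)) = 10.6%.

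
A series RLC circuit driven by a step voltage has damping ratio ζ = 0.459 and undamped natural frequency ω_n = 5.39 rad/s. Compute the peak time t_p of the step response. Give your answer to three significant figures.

t_p ≈ 0.656 s

The damped frequency is ω_d = ω_n√(1−ζ²) = 5.39·√(1−0.211) = 4.79 rad/s.
Peak time t_p = π/ω_d = π/4.79 = 0.656 s.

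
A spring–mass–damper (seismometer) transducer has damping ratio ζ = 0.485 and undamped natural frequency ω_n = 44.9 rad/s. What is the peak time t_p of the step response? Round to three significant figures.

The damped frequency is ω_d = ω_n√(1−ζ²) = 44.9·√(1−0.235) = 39.3 rad/s.
Peak time t_p = π/ω_d = π/39.3 = 0.0800 s.

t_p ≈ 0.0800 s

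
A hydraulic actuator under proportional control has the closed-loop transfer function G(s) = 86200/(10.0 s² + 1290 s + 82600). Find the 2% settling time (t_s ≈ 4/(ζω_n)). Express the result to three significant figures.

Dividing through by 10.0: denominator becomes s² + 129.0 s + 8260.
So ω_n = √8260 = 90.9 rad/s and ζ = 129.0/(2·90.9) = 0.710.
t_s ≈ 4/(ζω_n) = 0.0620 s.

t_s ≈ 0.0620 s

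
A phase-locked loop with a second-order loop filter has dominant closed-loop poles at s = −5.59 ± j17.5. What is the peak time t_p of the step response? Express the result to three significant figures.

t_p = π/ω_d with ω_d = 17.5 (the imaginary part), so t_p = 0.180 s.

t_p ≈ 0.180 s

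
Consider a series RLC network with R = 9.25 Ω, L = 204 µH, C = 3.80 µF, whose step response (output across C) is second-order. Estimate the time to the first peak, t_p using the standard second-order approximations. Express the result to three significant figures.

t_p ≈ 0.000113 s

For a series RLC circuit (capacitor voltage as output), ω_n = 1/√(LC) = 1/√(204 µH · 3.80 µF) = 35900 rad/s.
ζ = (R/2)·√(C/L) = (9.25/2)·√(3.80 µF/204 µH) = 0.631.
The damped frequency ω_d = ω_n√(1−ζ²) = 27900 rad/s. t_p = π/ω_d = 0.000113 s.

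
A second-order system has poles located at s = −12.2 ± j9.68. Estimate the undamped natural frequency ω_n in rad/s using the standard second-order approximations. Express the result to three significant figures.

ω_n ≈ 15.6 rad/s

The poles are at −σ ± jω_d with σ = 12.2 and ω_d = 9.68, so ω_n = √(σ²+ω_d²) = 15.6 rad/s and ζ = σ/ω_n = 0.783.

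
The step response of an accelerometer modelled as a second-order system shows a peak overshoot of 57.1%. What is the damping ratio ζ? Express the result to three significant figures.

From %OS = 100·exp(−πζ/√(1−ζ²)), invert to get ζ = −ln(OS)/√(π² + ln²(OS)) with OS = 0.571.
−ln 0.571 = 0.5604, so ζ = 0.5604/√(π² + 0.3140) = 0.176.

ζ ≈ 0.176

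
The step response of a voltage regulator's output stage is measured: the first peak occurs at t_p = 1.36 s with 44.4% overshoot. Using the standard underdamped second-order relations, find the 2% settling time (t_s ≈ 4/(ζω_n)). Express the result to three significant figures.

ζ from %OS: ζ = |ln 0.444|/√(π²+ln²0.444) = 0.250.
From t_p = π/ω_d, ω_d = π/1.36 = 2.31 rad/s, so ω_n = ω_d/√(1−ζ²) = 2.39 rad/s.
t_s ≈ 4/(ζω_n) = 4/(0.250·2.39) = 6.70 s.

t_s ≈ 6.70 s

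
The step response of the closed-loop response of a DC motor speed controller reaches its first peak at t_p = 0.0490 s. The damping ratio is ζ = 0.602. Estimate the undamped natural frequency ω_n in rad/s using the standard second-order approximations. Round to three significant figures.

ω_n ≈ 80.3 rad/s

Peak time t_p = π/ω_d, so ω_d = π/t_p = π/0.0490 = 64.1 rad/s.
ω_n = ω_d/√(1−ζ²) = 64.1/√0.638 = 80.3 rad/s.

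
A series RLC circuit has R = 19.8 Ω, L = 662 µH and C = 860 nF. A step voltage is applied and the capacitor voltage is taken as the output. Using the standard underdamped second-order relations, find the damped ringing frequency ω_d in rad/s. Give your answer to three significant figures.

For a series RLC circuit (capacitor voltage as output), ω_n = 1/√(LC) = 1/√(662 µH · 860 nF) = 41900 rad/s.
ζ = (R/2)·√(C/L) = (19.8/2)·√(860 nF/662 µH) = 0.357.
ω_d = 41900·√(1 − 0.357²) = 39200 rad/s.

ω_d ≈ 39200 rad/s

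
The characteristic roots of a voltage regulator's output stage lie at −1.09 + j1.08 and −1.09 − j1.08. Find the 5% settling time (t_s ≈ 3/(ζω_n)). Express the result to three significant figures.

For poles at −σ ± jω_d, ζω_n = σ = 1.09, so t_s ≈ 3/σ = 2.75 s.

t_s ≈ 2.75 s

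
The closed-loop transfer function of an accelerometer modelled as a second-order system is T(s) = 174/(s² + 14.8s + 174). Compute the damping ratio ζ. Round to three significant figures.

ζ ≈ 0.561

Matching coefficients with s² + 2ζω_n s + ω_n² gives ω_n² = 174 ⇒ ω_n = 13.2 rad/s, and ζ = 14.8/(2ω_n) = 0.561.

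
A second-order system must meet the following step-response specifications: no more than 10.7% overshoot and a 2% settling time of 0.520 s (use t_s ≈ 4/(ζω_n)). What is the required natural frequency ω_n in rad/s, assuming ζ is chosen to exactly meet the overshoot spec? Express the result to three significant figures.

From %OS = 100·exp(−πζ/√(1−ζ²)), invert to get ζ = −ln(OS)/√(π² + ln²(OS)) with OS = 0.107.
−ln 0.107 = 2.235, so ζ = 2.235/√(π² + 4.995) = 0.580.
From t_s ≈ 4/(ζω_n): ω_n = 4/(ζ·t_s) = 4/(0.580·0.520) = 13.3 rad/s.

ω_n ≈ 13.3 rad/s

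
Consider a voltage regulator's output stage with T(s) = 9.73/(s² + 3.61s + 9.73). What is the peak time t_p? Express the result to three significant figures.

Comparing the denominator to s² + 2ζω_n s + ω_n²: ω_n = √9.73 = 3.12 rad/s, and 2ζω_n = 3.61 so ζ = 3.61/(2·3.12) = 0.579.
ω_d = ω_n√(1−ζ²) = 2.54 rad/s. Then t_p = π/ω_d = 1.23 s.

t_p ≈ 1.23 s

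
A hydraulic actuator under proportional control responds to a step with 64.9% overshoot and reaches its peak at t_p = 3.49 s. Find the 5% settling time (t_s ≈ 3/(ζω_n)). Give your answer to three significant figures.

From the overshoot, ζ = −ln(OS)/√(π²+ln²(OS)) = 0.136.
t_p = π/ω_d ⇒ ω_d = 0.900 rad/s; then ω_n = ω_d/√(1−ζ²) = 0.909 rad/s.
t_s ≈ 3/(ζω_n) = 3/(0.136·0.909) = 24.2 s.

t_s ≈ 24.2 s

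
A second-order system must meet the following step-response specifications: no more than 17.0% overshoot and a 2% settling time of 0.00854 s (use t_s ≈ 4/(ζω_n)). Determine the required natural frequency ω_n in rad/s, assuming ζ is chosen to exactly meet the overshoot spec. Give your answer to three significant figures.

Inverting the overshoot relation: ζ = |ln 0.170|/√(π² + ln²0.170) = 0.491.
Then ω_n = 4/(ζ t_s) = 4/(0.491 × 0.00854) = 953 rad/s.

ω_n ≈ 953 rad/s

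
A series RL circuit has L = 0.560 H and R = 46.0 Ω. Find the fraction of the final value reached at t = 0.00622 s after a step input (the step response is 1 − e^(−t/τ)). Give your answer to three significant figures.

τ = L/R = 0.560/46.0 = 0.0122 s.
y(t)/y_∞ = 1 − e^(−t/τ) = 1 − e^(−0.00622/0.0122) = 1 − e^(−0.511) = 0.400.

y/y_∞ ≈ 0.400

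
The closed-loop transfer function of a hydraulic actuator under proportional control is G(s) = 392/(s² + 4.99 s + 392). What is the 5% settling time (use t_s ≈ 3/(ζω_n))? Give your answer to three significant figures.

Matching coefficients with s² + 2ζω_n s + ω_n² gives ω_n² = 392 ⇒ ω_n = 19.8 rad/s, and ζ = 4.99/(2ω_n) = 0.126.
t_s ≈ 3/(ζω_n) = 3/(0.126·19.8) = 1.20 s.

t_s ≈ 1.20 s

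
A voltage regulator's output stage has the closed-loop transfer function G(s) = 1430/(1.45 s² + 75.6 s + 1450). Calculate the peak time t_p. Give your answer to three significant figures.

Dividing through by 1.45: denominator becomes s² + 52.14 s + 1000.
So ω_n = √1000 = 31.6 rad/s and ζ = 52.14/(2·31.6) = 0.824.
ω_d = 31.6·√(1 − 0.824²) = 17.9 rad/s. t_p = π/ω_d = 0.176 s.

t_p ≈ 0.176 s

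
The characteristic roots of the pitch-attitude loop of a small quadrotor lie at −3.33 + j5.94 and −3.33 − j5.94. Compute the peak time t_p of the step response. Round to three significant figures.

t_p = π/ω_d with ω_d = 5.94 (the imaginary part), so t_p = 0.529 s.

t_p ≈ 0.529 s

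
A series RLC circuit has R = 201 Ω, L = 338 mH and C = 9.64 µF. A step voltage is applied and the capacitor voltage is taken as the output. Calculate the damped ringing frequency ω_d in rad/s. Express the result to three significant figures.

ω_d ≈ 467 rad/s

For a series RLC circuit (capacitor voltage as output), ω_n = 1/√(LC) = 1/√(338 mH · 9.64 µF) = 554 rad/s.
ζ = (R/2)·√(C/L) = (201/2)·√(9.64 µF/338 mH) = 0.537.
The damped frequency ω_d = ω_n√(1−ζ²) = 467 rad/s.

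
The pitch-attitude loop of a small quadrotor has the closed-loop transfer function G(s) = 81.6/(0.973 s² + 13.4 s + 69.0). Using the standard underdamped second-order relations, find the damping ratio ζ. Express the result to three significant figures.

ζ ≈ 0.818

Dividing through by 0.973: denominator becomes s² + 13.77 s + 70.91.
So ω_n = √70.91 = 8.42 rad/s and ζ = 13.77/(2·8.42) = 0.818.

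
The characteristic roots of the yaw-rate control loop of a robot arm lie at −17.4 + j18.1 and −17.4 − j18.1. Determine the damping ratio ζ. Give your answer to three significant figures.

ζ ≈ 0.693

|pole| = ω_n = √(17.4² + 18.1²) = 25.1 rad/s; ζ = cos θ = σ/ω_n = 0.693.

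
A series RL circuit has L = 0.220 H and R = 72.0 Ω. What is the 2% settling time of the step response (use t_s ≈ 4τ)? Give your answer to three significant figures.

t_s ≈ 0.0122 s

τ = L/R = 0.220/72.0 = 0.00306 s.
t_s ≈ 4τ = 0.0122 s.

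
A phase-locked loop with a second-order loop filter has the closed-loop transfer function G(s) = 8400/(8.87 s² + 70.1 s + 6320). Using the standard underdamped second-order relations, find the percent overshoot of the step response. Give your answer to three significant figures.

%OS ≈ 62.5%

Dividing through by 8.87: denominator becomes s² + 7.903 s + 712.5.
So ω_n = √712.5 = 26.7 rad/s and ζ = 7.903/(2·26.7) = 0.148.
%OS = 100·exp(−πζ/√(1−ζ²)) = 62.5%.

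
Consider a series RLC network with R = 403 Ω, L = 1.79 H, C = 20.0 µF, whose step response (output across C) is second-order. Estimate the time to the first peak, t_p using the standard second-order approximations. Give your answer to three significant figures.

t_p ≈ 0.0254 s

For a series RLC circuit (capacitor voltage as output), ω_n = 1/√(LC) = 1/√(1.79 H · 20.0 µF) = 167 rad/s.
ζ = (R/2)·√(C/L) = (403/2)·√(20.0 µF/1.79 H) = 0.674.
ω_d = 167·√(1 − 0.674²) = 124 rad/s. t_p = π/ω_d = 0.0254 s.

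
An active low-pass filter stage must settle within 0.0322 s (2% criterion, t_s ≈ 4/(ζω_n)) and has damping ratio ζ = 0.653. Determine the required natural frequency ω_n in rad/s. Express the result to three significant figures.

ω_n ≈ 190 rad/s

Rearranging t_s ≈ 4/(ζω_n) gives ω_n = 4/(ζ·t_s) = 4/(0.653 × 0.0322) = 190 rad/s.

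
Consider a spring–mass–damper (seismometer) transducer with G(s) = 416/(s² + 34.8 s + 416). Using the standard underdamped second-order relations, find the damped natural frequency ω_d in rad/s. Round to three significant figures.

ω_d ≈ 10.6 rad/s

ω_n = √416 = 20.4 rad/s; ζ = 34.8/(2·20.4) = 0.853.
ω_d = ω_n√(1−ζ²) = 10.6 rad/s.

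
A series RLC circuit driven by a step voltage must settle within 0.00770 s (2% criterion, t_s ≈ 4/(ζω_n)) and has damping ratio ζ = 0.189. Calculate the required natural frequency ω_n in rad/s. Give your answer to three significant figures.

Rearranging t_s ≈ 4/(ζω_n) gives ω_n = 4/(ζ·t_s) = 4/(0.189 × 0.00770) = 2750 rad/s.

ω_n ≈ 2750 rad/s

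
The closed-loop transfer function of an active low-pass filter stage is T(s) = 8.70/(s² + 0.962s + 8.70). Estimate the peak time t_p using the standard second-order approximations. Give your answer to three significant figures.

t_p ≈ 1.08 s

ω_n = √8.70 = 2.95 rad/s; ζ = 0.962/(2·2.95) = 0.163.
The damped frequency ω_d = ω_n√(1−ζ²) = 2.91 rad/s. Then t_p = π/ω_d = 1.08 s.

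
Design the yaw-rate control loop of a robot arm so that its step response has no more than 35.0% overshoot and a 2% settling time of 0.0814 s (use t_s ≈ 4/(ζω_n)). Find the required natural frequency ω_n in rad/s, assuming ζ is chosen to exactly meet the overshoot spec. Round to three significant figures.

Inverting the overshoot relation: ζ = |ln 0.350|/√(π² + ln²0.350) = 0.317.
Then ω_n = 4/(ζ t_s) = 4/(0.317 × 0.0814) = 155 rad/s.

ω_n ≈ 155 rad/s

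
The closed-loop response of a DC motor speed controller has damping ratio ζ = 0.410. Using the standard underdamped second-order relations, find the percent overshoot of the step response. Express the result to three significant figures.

For an underdamped second-order system, %OS = 100·exp(−πζ/√(1−ζ²)).
πζ/√(1−ζ²) = π·0.410/√(1−0.168) = 1.412, so %OS = 100·e^(−1.412) = 24.4%.

%OS ≈ 24.4%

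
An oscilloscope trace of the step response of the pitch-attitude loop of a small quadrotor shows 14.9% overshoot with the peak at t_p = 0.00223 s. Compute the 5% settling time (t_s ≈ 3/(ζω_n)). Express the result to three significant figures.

t_s ≈ 0.00351 s

The overshoot fixes ζ = −ln(OS)/√(π²+ln²(OS)) = 0.518.
t_p = π/ω_d ⇒ ω_d = 1410 rad/s; then ω_n = ω_d/√(1−ζ²) = 1650 rad/s.
t_s ≈ 3/(ζω_n) = 3/(0.518·1650) = 0.00351 s.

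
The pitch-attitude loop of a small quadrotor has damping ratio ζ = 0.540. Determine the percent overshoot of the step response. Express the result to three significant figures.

For an underdamped second-order system, %OS = 100·exp(−πζ/√(1−ζ²)).
πζ/√(1−ζ²) = π·0.540/√(1−0.292) = 2.016, so %OS = 100·e^(−2.016) = 13.3%.

%OS ≈ 13.3%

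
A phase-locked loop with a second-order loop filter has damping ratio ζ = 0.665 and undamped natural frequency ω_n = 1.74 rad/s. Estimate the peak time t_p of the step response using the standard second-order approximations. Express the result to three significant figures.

The damped frequency is ω_d = ω_n√(1−ζ²) = 1.74·√(1−0.442) = 1.30 rad/s.
Peak time t_p = π/ω_d = π/1.30 = 2.42 s.

t_p ≈ 2.42 s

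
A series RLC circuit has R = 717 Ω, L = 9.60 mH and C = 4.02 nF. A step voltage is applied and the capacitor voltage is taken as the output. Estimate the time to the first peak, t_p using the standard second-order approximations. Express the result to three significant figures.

t_p ≈ 0.0000201 s

For a series RLC circuit (capacitor voltage as output), ω_n = 1/√(LC) = 1/√(9.60 mH · 4.02 nF) = 161000 rad/s.
ζ = (R/2)·√(C/L) = (717/2)·√(4.02 nF/9.60 mH) = 0.232.
The damped frequency ω_d = ω_n√(1−ζ²) = 157000 rad/s. t_p = π/ω_d = 0.0000201 s.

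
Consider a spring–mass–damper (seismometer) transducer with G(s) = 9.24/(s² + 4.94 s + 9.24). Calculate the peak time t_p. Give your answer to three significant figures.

Matching coefficients with s² + 2ζω_n s + ω_n² gives ω_n² = 9.24 ⇒ ω_n = 3.04 rad/s, and ζ = 4.94/(2ω_n) = 0.813.
The damped frequency ω_d = ω_n√(1−ζ²) = 1.77 rad/s. Then t_p = π/ω_d = 1.77 s.

t_p ≈ 1.77 s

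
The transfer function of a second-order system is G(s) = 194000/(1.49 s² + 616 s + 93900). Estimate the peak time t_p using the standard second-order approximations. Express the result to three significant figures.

Dividing through by 1.49: denominator becomes s² + 413.4 s + 63020.
So ω_n = √63020 = 251 rad/s and ζ = 413.4/(2·251) = 0.823.
ω_d = ω_n√(1−ζ²) = 142 rad/s. t_p = π/ω_d = 0.0221 s.

t_p ≈ 0.0221 s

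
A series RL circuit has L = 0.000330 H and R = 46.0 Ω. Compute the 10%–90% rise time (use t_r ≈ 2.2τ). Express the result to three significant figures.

τ = L/R = 0.000330/46.0 = 0.00000717 s.
t_r ≈ 2.2τ = 0.0000158 s.

t_r ≈ 0.0000158 s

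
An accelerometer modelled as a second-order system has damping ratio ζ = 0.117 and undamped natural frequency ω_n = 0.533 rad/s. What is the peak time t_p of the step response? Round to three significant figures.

The damped frequency is ω_d = ω_n√(1−ζ²) = 0.533·√(1−0.0137) = 0.529 rad/s.
Peak time t_p = π/ω_d = π/0.529 = 5.93 s.

t_p ≈ 5.93 s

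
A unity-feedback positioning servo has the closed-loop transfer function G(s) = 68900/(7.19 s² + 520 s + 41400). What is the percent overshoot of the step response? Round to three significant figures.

%OS ≈ 18.2%

Dividing through by 7.19: denominator becomes s² + 72.32 s + 5758.
So ω_n = √5758 = 75.9 rad/s and ζ = 72.32/(2·75.9) = 0.477.
Overshoot: exp(−π·0.477/√(1−0.477²)) = 0.182, i.e. 18.2%.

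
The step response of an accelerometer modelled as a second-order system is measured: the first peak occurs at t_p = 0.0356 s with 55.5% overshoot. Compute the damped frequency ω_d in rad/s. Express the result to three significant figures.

t_p = π/ω_d, so ω_d = π/0.0356 = 88.2 rad/s.

ω_d ≈ 88.2 rad/s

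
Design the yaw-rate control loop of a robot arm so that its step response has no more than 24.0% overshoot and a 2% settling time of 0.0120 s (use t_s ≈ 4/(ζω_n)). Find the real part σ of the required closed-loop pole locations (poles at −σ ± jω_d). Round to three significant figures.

The settling-time spec alone fixes σ = ζω_n = 4/t_s = 4/0.0120 = 333.
(Overshoot then fixes ζ = 0.414 and hence ω_d = σ·√(1−ζ²)/ζ = 734 rad/s.)

σ ≈ 333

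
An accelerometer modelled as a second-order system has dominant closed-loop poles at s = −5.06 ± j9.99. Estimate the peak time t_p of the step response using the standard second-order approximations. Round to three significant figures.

t_p ≈ 0.314 s

t_p = π/ω_d with ω_d = 9.99 (the imaginary part), so t_p = 0.314 s.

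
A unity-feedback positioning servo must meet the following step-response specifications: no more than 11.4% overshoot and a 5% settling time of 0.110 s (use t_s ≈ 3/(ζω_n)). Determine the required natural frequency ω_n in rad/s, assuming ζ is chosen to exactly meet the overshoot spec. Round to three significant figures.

ω_n ≈ 48.0 rad/s

From %OS = 100·exp(−πζ/√(1−ζ²)), invert to get ζ = −ln(OS)/√(π² + ln²(OS)) with OS = 0.114.
−ln 0.114 = 2.172, so ζ = 2.172/√(π² + 4.716) = 0.569.
From t_s ≈ 3/(ζω_n): ω_n = 3/(ζ·t_s) = 3/(0.569·0.110) = 48.0 rad/s.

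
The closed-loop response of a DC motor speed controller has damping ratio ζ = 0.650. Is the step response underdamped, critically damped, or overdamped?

underdamped

Since ζ = 0.650 < 1, the system is underdamped.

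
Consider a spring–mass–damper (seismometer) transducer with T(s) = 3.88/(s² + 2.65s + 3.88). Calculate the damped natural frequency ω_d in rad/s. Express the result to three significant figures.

ω_d ≈ 1.46 rad/s

Matching coefficients with s² + 2ζω_n s + ω_n² gives ω_n² = 3.88 ⇒ ω_n = 1.97 rad/s, and ζ = 2.65/(2ω_n) = 0.673.
The damped frequency ω_d = ω_n√(1−ζ²) = 1.46 rad/s.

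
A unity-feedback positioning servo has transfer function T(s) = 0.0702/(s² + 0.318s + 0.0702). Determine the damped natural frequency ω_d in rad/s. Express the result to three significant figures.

ω_d ≈ 0.212 rad/s

Comparing the denominator to s² + 2ζω_n s + ω_n²: ω_n = √0.0702 = 0.265 rad/s, and 2ζω_n = 0.318 so ζ = 0.318/(2·0.265) = 0.600.
ω_d = 0.265·√(1 − 0.600²) = 0.212 rad/s.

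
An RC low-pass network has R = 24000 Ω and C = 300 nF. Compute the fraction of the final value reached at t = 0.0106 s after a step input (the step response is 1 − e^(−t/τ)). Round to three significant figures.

τ = RC = 24000 × 300 nF = 0.00720 s.
y(t)/y_∞ = 1 − e^(−t/τ) = 1 − e^(−0.0106/0.00720) = 1 − e^(−1.47) = 0.771.

y/y_∞ ≈ 0.771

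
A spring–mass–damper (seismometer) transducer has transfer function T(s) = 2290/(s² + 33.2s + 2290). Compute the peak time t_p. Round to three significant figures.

t_p ≈ 0.0700 s

Comparing the denominator to s² + 2ζω_n s + ω_n²: ω_n = √2290 = 47.9 rad/s, and 2ζω_n = 33.2 so ζ = 33.2/(2·47.9) = 0.347.
ω_d = 47.9·√(1 − 0.347²) = 44.9 rad/s. Then t_p = π/ω_d = 0.0700 s.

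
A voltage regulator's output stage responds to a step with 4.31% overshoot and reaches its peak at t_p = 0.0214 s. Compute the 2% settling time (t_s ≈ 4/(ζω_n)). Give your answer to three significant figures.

The overshoot fixes ζ = −ln(OS)/√(π²+ln²(OS)) = 0.707.
t_p = π/ω_d ⇒ ω_d = 147 rad/s; then ω_n = ω_d/√(1−ζ²) = 208 rad/s.
t_s ≈ 4/(ζω_n) = 4/(0.707·208) = 0.0272 s.

t_s ≈ 0.0272 s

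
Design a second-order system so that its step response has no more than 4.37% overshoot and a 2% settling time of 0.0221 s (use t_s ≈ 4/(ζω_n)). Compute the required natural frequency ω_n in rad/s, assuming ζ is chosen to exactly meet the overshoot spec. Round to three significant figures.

ζ = −ln(OS)/√(π² + (ln OS)²). With OS = 0.0437, ln OS = −3.130 and ζ = 3.130/4.435 = 0.706.
Then ω_n = 4/(ζ t_s) = 4/(0.706 × 0.0221) = 256 rad/s.

ω_n ≈ 256 rad/s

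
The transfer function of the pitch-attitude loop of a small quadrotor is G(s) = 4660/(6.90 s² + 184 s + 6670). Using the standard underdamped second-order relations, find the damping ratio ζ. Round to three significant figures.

ζ ≈ 0.429

Dividing through by 6.90: denominator becomes s² + 26.67 s + 966.7.
So ω_n = √966.7 = 31.1 rad/s and ζ = 26.67/(2·31.1) = 0.429.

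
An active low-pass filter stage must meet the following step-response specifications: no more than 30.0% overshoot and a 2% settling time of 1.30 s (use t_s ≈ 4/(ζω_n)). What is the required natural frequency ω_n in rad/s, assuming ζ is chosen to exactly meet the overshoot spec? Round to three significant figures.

ζ = −ln(OS)/√(π² + (ln OS)²). With OS = 0.300, ln OS = −1.204 and ζ = 1.204/3.364 = 0.358.
From t_s ≈ 4/(ζω_n): ω_n = 4/(ζ·t_s) = 4/(0.358·1.30) = 8.60 rad/s.

ω_n ≈ 8.60 rad/s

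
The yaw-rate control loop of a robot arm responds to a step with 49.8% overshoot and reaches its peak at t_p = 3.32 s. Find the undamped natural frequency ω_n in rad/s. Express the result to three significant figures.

ω_n ≈ 0.969 rad/s

The overshoot fixes ζ = −ln(OS)/√(π²+ln²(OS)) = 0.217.
t_p = π/ω_d ⇒ ω_d = 0.946 rad/s; then ω_n = ω_d/√(1−ζ²) = 0.969 rad/s.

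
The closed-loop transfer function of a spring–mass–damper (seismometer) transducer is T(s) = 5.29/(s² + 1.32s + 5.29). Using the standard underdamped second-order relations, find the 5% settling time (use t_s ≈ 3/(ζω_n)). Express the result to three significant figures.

t_s ≈ 4.55 s

Comparing the denominator to s² + 2ζω_n s + ω_n²: ω_n = √5.29 = 2.30 rad/s, and 2ζω_n = 1.32 so ζ = 1.32/(2·2.30) = 0.287.
t_s ≈ 3/(ζω_n) = 3/(0.287·2.30) = 4.55 s.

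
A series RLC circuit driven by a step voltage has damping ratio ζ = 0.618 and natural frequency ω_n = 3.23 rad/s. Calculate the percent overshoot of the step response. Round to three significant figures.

For an underdamped second-order system, %OS = 100·exp(−πζ/√(1−ζ²)).
πζ/√(1−ζ²) = π·0.618/√(1−0.382) = 2.470, so %OS = 100·e^(−2.470) = 8.46%.

%OS ≈ 8.46%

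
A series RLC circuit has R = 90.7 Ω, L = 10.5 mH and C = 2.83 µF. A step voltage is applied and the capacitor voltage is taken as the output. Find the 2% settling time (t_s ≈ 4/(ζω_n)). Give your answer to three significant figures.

t_s ≈ 0.000926 s

For a series RLC circuit (capacitor voltage as output), ω_n = 1/√(LC) = 1/√(10.5 mH · 2.83 µF) = 5800 rad/s.
ζ = (R/2)·√(C/L) = (90.7/2)·√(2.83 µF/10.5 mH) = 0.745.
t_s ≈ 4/(ζω_n) = 0.000926 s.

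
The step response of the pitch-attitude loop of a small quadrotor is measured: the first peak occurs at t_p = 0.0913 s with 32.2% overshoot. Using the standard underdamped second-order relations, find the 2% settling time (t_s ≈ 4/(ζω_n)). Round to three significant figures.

t_s ≈ 0.322 s

ζ from %OS: ζ = |ln 0.322|/√(π²+ln²0.322) = 0.339.
t_p = π/ω_d ⇒ ω_d = 34.4 rad/s; then ω_n = ω_d/√(1−ζ²) = 36.6 rad/s.
t_s ≈ 4/(ζω_n) = 4/(0.339·36.6) = 0.322 s.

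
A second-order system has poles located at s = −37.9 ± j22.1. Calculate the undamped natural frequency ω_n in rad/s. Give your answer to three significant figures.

ω_n ≈ 43.9 rad/s

With σ = 37.9, ω_d = 22.1: ω_n = √(σ²+ω_d²) = 43.9 rad/s, ζ = σ/ω_n = 0.864.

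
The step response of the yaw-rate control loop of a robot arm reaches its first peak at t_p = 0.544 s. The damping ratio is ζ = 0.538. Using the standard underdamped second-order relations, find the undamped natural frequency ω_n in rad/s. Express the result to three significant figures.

ω_n ≈ 6.85 rad/s

Peak time t_p = π/ω_d, so ω_d = π/t_p = π/0.544 = 5.77 rad/s.
ω_n = ω_d/√(1−ζ²) = 5.77/√0.711 = 6.85 rad/s.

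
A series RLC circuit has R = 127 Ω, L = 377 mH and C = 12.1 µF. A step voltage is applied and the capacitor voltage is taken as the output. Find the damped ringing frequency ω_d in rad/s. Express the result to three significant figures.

For a series RLC circuit (capacitor voltage as output), ω_n = 1/√(LC) = 1/√(377 mH · 12.1 µF) = 468 rad/s.
ζ = (R/2)·√(C/L) = (127/2)·√(12.1 µF/377 mH) = 0.360.
ω_d = ω_n√(1−ζ²) = 437 rad/s.

ω_d ≈ 437 rad/s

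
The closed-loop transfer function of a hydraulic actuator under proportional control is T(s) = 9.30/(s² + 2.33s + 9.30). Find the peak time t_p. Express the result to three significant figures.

t_p ≈ 1.11 s

ω_n = √9.30 = 3.05 rad/s; ζ = 2.33/(2·3.05) = 0.382.
The damped frequency ω_d = ω_n√(1−ζ²) = 2.82 rad/s. Then t_p = π/ω_d = 1.11 s.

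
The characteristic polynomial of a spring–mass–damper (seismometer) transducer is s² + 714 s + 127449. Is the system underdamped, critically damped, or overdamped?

critically damped

a² − 4b = 714² − 4·127449 = 0 (repeated real root); the system is critically damped.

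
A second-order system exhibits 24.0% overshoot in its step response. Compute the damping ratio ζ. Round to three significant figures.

Inverting the overshoot relation: ζ = |ln 0.240|/√(π² + ln²0.240) = 0.414.

ζ ≈ 0.414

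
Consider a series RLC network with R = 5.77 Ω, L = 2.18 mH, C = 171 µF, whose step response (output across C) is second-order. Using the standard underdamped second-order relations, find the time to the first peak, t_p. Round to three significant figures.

t_p ≈ 0.00326 s

For a series RLC circuit (capacitor voltage as output), ω_n = 1/√(LC) = 1/√(2.18 mH · 171 µF) = 1640 rad/s.
ζ = (R/2)·√(C/L) = (5.77/2)·√(171 µF/2.18 mH) = 0.808.
The damped frequency ω_d = ω_n√(1−ζ²) = 965 rad/s. t_p = π/ω_d = 0.00326 s.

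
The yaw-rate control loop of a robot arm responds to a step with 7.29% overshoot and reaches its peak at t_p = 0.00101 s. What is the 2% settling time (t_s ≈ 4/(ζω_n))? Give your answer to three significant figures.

The overshoot fixes ζ = −ln(OS)/√(π²+ln²(OS)) = 0.640.
t_p = π/ω_d ⇒ ω_d = 3110 rad/s; then ω_n = ω_d/√(1−ζ²) = 4050 rad/s.
t_s ≈ 4/(ζω_n) = 4/(0.640·4050) = 0.00154 s.

t_s ≈ 0.00154 s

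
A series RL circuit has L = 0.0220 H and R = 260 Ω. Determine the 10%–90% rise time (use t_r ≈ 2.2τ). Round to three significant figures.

τ = L/R = 0.0220/260 = 0.0000846 s.
t_r ≈ 2.2τ = 0.000186 s.

t_r ≈ 0.000186 s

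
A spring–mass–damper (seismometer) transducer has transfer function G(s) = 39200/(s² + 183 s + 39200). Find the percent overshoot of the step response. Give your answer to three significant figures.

%OS ≈ 19.5%

ω_n = √39200 = 198 rad/s; ζ = 183/(2·198) = 0.462.
%OS = 100·exp(−πζ/√(1−ζ²)) = 19.5%.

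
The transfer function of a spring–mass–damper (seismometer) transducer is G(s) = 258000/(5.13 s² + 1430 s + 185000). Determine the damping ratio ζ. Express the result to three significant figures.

ζ ≈ 0.734

Dividing through by 5.13: denominator becomes s² + 278.8 s + 36060.
So ω_n = √36060 = 190 rad/s and ζ = 278.8/(2·190) = 0.734.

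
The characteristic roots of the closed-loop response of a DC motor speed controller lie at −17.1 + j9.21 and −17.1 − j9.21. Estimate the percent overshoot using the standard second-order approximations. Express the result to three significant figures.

%OS ≈ 0.293%

|pole| = ω_n = √(17.1² + 9.21²) = 19.4 rad/s; ζ = cos θ = σ/ω_n = 0.880.
%OS = 100·exp(−πζ/√(1−ζ²)) = 0.293%.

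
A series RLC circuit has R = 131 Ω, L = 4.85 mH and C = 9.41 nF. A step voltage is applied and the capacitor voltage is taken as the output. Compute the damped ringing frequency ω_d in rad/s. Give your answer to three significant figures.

ω_d ≈ 147000 rad/s

For a series RLC circuit (capacitor voltage as output), ω_n = 1/√(LC) = 1/√(4.85 mH · 9.41 nF) = 148000 rad/s.
ζ = (R/2)·√(C/L) = (131/2)·√(9.41 nF/4.85 mH) = 0.0912.
ω_d = ω_n√(1−ζ²) = 147000 rad/s.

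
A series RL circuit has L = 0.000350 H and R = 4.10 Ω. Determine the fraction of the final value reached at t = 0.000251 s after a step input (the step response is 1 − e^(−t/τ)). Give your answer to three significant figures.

y/y_∞ ≈ 0.947

τ = L/R = 0.000350/4.10 = 0.0000854 s.
y(t)/y_∞ = 1 − e^(−t/τ) = 1 − e^(−0.000251/0.0000854) = 1 − e^(−2.94) = 0.947.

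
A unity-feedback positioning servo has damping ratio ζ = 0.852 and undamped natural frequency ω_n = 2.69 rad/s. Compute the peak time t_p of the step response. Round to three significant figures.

The damped frequency is ω_d = ω_n√(1−ζ²) = 2.69·√(1−0.726) = 1.41 rad/s.
Peak time t_p = π/ω_d = π/1.41 = 2.23 s.

t_p ≈ 2.23 s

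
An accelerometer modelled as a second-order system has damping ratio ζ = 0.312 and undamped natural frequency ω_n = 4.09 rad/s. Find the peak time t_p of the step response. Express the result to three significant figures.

t_p ≈ 0.808 s

The damped frequency is ω_d = ω_n√(1−ζ²) = 4.09·√(1−0.0973) = 3.89 rad/s.
Peak time t_p = π/ω_d = π/3.89 = 0.808 s.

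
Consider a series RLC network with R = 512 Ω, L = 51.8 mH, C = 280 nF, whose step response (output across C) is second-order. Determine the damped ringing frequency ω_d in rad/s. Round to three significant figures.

For a series RLC circuit (capacitor voltage as output), ω_n = 1/√(LC) = 1/√(51.8 mH · 280 nF) = 8300 rad/s.
ζ = (R/2)·√(C/L) = (512/2)·√(280 nF/51.8 mH) = 0.595.
ω_d = ω_n√(1−ζ²) = 6670 rad/s.

ω_d ≈ 6670 rad/s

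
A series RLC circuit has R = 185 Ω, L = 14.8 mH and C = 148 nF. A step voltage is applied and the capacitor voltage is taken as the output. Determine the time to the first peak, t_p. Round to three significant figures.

t_p ≈ 0.000154 s

For a series RLC circuit (capacitor voltage as output), ω_n = 1/√(LC) = 1/√(14.8 mH · 148 nF) = 21400 rad/s.
ζ = (R/2)·√(C/L) = (185/2)·√(148 nF/14.8 mH) = 0.293.
The damped frequency ω_d = ω_n√(1−ζ²) = 20400 rad/s. t_p = π/ω_d = 0.000154 s.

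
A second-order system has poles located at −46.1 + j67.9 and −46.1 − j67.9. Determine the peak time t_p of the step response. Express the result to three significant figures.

t_p ≈ 0.0463 s

t_p = π/ω_d with ω_d = 67.9 (the imaginary part), so t_p = 0.0463 s.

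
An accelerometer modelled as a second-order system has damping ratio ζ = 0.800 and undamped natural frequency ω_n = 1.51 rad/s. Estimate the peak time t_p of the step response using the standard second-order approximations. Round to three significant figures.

t_p ≈ 3.47 s

The damped frequency is ω_d = ω_n√(1−ζ²) = 1.51·√(1−0.640) = 0.906 rad/s.
Peak time t_p = π/ω_d = π/0.906 = 3.47 s.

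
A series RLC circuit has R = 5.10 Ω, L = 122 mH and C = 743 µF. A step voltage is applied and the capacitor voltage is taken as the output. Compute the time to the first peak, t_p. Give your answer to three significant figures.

For a series RLC circuit (capacitor voltage as output), ω_n = 1/√(LC) = 1/√(122 mH · 743 µF) = 105 rad/s.
ζ = (R/2)·√(C/L) = (5.10/2)·√(743 µF/122 mH) = 0.199.
The damped frequency ω_d = ω_n√(1−ζ²) = 103 rad/s. t_p = π/ω_d = 0.0305 s.

t_p ≈ 0.0305 s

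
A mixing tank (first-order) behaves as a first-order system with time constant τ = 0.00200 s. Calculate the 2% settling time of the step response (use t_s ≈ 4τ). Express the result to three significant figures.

t_s ≈ 0.00800 s

t_s ≈ 4τ = 0.00800 s.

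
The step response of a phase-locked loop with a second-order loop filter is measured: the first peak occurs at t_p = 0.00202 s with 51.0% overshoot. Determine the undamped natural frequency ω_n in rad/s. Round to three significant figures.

The overshoot fixes ζ = −ln(OS)/√(π²+ln²(OS)) = 0.210.
From t_p = π/ω_d, ω_d = π/0.00202 = 1560 rad/s, so ω_n = ω_d/√(1−ζ²) = 1590 rad/s.

ω_n ≈ 1590 rad/s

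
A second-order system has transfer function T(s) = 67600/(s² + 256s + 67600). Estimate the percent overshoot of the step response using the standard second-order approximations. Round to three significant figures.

%OS ≈ 16.9%

ω_n = √67600 = 260 rad/s; ζ = 256/(2·260) = 0.492.
%OS = 100 e^{−πζ/√(1−ζ²)} with ζ = 0.492 gives 16.9%.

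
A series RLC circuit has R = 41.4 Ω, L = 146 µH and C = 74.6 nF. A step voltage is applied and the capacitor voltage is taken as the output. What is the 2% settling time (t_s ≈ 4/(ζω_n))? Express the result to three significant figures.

t_s ≈ 0.0000282 s

For a series RLC circuit (capacitor voltage as output), ω_n = 1/√(LC) = 1/√(146 µH · 74.6 nF) = 303000 rad/s.
ζ = (R/2)·√(C/L) = (41.4/2)·√(74.6 nF/146 µH) = 0.468.
t_s ≈ 4/(ζω_n) = 0.0000282 s.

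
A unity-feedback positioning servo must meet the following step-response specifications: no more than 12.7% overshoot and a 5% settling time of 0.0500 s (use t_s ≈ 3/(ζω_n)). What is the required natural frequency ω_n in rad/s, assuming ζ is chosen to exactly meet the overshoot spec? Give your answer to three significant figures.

ω_n ≈ 109 rad/s

Inverting the overshoot relation: ζ = |ln 0.127|/√(π² + ln²0.127) = 0.549.
Then ω_n = 3/(ζ t_s) = 3/(0.549 × 0.0500) = 109 rad/s.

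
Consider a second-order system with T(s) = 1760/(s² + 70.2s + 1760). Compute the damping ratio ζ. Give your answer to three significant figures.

ζ ≈ 0.837

Comparing the denominator to s² + 2ζω_n s + ω_n²: ω_n = √1760 = 42.0 rad/s, and 2ζω_n = 70.2 so ζ = 70.2/(2·42.0) = 0.837.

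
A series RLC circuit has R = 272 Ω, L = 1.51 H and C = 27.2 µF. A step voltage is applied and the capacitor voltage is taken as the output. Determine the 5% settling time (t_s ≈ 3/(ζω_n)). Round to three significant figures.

For a series RLC circuit (capacitor voltage as output), ω_n = 1/√(LC) = 1/√(1.51 H · 27.2 µF) = 156 rad/s.
ζ = (R/2)·√(C/L) = (272/2)·√(27.2 µF/1.51 H) = 0.577.
t_s ≈ 3/(ζω_n) = 0.0333 s.

t_s ≈ 0.0333 s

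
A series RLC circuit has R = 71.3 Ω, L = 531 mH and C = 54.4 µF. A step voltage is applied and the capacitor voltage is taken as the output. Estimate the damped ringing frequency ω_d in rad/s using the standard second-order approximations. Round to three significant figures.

For a series RLC circuit (capacitor voltage as output), ω_n = 1/√(LC) = 1/√(531 mH · 54.4 µF) = 186 rad/s.
ζ = (R/2)·√(C/L) = (71.3/2)·√(54.4 µF/531 mH) = 0.361.
ω_d = ω_n√(1−ζ²) = 174 rad/s.

ω_d ≈ 174 rad/s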